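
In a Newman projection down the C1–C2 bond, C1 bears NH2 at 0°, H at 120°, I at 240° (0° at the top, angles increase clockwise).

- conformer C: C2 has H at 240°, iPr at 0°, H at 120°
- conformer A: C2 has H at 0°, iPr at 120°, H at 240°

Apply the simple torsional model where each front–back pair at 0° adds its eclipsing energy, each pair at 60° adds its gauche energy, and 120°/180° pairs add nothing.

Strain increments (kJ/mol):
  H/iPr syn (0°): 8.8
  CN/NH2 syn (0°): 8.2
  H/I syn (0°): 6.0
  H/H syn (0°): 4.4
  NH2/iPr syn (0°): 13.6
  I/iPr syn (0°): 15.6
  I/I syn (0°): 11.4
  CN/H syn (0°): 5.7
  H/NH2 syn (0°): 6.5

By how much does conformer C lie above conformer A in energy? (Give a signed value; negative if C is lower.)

+2.7 kJ/mol

C is eclipsed. NH2 at 0° is eclipsed with iPr at 0° (13.6); H at 120° is eclipsed with H at 120° (4.4); I at 240° is eclipsed with H at 240° (6.0). Total 24.0 kJ/mol.
A is eclipsed. NH2 at 0° is eclipsed with H at 0° (6.5); H at 120° is eclipsed with iPr at 120° (8.8); I at 240° is eclipsed with H at 240° (6.0). Total 21.3 kJ/mol.
E(C) − E(A) = 24.0 − 21.3 = +2.7 kJ/mol.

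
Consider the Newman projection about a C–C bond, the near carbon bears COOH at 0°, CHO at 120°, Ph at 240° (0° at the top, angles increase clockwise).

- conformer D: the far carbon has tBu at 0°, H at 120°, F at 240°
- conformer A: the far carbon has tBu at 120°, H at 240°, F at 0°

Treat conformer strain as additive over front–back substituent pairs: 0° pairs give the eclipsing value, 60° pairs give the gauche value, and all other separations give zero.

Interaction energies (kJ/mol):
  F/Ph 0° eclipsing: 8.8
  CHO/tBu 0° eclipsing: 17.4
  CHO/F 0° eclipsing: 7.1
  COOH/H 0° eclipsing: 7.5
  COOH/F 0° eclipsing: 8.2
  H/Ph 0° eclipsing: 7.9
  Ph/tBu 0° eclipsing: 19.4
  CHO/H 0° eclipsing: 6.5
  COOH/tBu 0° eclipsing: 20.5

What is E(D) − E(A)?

D is eclipsed. COOH at 0° is eclipsed with tBu at 0° (20.5); CHO at 120° is eclipsed with H at 120° (6.5); Ph at 240° is eclipsed with F at 240° (8.8). Total 35.8 kJ/mol.
A is eclipsed. COOH at 0° is eclipsed with F at 0° (8.2); CHO at 120° is eclipsed with tBu at 120° (17.4); Ph at 240° is eclipsed with H at 240° (7.9). Total 33.5 kJ/mol.
E(D) − E(A) = 35.8 − 33.5 = +2.3 kJ/mol.

+2.3 kJ/mol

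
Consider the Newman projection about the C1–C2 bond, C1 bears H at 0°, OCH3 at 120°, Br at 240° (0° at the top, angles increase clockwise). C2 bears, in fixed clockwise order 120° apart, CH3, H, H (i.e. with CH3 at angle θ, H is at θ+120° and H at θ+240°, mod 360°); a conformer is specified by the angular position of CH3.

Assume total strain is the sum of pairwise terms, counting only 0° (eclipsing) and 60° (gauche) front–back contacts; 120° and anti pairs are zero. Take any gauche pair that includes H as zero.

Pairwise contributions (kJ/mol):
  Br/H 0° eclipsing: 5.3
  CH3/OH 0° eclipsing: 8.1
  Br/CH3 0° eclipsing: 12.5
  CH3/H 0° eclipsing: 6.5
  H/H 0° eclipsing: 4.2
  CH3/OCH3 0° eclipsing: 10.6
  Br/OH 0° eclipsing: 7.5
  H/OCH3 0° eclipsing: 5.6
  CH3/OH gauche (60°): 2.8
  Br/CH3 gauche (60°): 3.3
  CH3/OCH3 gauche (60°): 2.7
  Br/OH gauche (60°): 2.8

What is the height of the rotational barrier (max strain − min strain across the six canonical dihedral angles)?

19.6 kJ/mol

CH3 at 0° is eclipsed. H at 0° is eclipsed with CH3 at 0° (6.5); OCH3 at 120° is eclipsed with H at 120° (5.6); Br at 240° is eclipsed with H at 240° (5.3). Total 17.4 kJ/mol.
CH3 at 60° is staggered. OCH3 at 120° is gauche with CH3 at 60° (2.7). Total 2.7 kJ/mol.
CH3 at 120° is eclipsed. H at 0° is eclipsed with H at 0° (4.2); OCH3 at 120° is eclipsed with CH3 at 120° (10.6); Br at 240° is eclipsed with H at 240° (5.3). Total 20.1 kJ/mol.
CH3 at 180° is staggered. OCH3 at 120° is gauche with CH3 at 180° (2.7); Br at 240° is gauche with CH3 at 180° (3.3). Total 6.0 kJ/mol.
CH3 at 240° is eclipsed. H at 0° is eclipsed with H at 0° (4.2); OCH3 at 120° is eclipsed with H at 120° (5.6); Br at 240° is eclipsed with CH3 at 240° (12.5). Total 22.3 kJ/mol.
CH3 at 300° is staggered. Br at 240° is gauche with CH3 at 300° (3.3). Total 3.3 kJ/mol.
Max at 240° (22.3 kJ/mol), min at 60° (2.7 kJ/mol); barrier = 19.6 kJ/mol.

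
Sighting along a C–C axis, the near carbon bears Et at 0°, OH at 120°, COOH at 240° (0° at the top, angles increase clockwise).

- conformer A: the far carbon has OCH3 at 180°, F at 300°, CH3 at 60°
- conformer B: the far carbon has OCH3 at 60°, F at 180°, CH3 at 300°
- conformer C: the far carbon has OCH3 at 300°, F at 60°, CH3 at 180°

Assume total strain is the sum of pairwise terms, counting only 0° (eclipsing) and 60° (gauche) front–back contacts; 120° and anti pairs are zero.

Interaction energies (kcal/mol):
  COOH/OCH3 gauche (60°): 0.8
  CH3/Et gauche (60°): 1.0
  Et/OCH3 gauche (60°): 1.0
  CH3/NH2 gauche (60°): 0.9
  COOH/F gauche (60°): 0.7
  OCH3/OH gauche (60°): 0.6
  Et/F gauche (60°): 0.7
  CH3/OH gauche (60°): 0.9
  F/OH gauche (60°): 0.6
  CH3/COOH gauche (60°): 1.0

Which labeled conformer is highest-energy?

C

A is staggered. Et at 0° is gauche with F at 300° (0.7); Et at 0° is gauche with CH3 at 60° (1.0); OH at 120° is gauche with OCH3 at 180° (0.6); OH at 120° is gauche with CH3 at 60° (0.9); COOH at 240° is gauche with OCH3 at 180° (0.8); COOH at 240° is gauche with F at 300° (0.7). Total 4.7 kcal/mol.
B is staggered. Et at 0° is gauche with OCH3 at 60° (1.0); Et at 0° is gauche with CH3 at 300° (1.0); OH at 120° is gauche with OCH3 at 60° (0.6); OH at 120° is gauche with F at 180° (0.6); COOH at 240° is gauche with F at 180° (0.7); COOH at 240° is gauche with CH3 at 300° (1.0). Total 4.9 kcal/mol.
C is staggered. Et at 0° is gauche with OCH3 at 300° (1.0); Et at 0° is gauche with F at 60° (0.7); OH at 120° is gauche with F at 60° (0.6); OH at 120° is gauche with CH3 at 180° (0.9); COOH at 240° is gauche with OCH3 at 300° (0.8); COOH at 240° is gauche with CH3 at 180° (1.0). Total 5.0 kcal/mol.
C has the highest total (5.0 kcal/mol).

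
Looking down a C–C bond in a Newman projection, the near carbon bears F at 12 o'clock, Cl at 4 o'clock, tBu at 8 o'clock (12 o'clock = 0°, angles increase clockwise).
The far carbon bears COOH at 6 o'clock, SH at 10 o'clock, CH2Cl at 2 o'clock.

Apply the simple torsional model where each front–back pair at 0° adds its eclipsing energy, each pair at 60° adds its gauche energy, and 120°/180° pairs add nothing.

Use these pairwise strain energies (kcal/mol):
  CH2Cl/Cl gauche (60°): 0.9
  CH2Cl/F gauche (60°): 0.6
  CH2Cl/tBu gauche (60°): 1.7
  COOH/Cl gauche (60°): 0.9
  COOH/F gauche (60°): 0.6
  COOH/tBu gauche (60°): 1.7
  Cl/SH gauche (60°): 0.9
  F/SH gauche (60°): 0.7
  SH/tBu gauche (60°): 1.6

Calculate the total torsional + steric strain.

This conformer (staggered): F(0°)/SH(300°) gauche 0.7; F(0°)/CH2Cl(60°) gauche 0.6; Cl(120°)/COOH(180°) gauche 0.9; Cl(120°)/CH2Cl(60°) gauche 0.9; tBu(240°)/COOH(180°) gauche 1.7; tBu(240°)/SH(300°) gauche 1.6 → 6.4 kcal/mol.

6.4 kcal/mol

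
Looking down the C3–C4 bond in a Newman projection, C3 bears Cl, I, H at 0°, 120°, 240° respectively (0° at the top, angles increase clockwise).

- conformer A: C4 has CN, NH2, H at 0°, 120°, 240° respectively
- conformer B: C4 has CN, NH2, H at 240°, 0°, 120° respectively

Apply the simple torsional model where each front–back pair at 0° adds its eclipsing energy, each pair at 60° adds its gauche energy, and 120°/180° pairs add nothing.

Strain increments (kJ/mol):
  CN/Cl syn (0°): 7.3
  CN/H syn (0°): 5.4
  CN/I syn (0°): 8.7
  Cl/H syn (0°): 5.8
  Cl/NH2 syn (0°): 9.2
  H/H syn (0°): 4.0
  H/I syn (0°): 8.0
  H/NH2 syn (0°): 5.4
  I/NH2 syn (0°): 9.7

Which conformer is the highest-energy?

A (eclipsed): Cl(0°)/CN(0°) eclipsed 7.3; I(120°)/NH2(120°) eclipsed 9.7; H(240°)/H(240°) eclipsed 4.0 → 21.0 kJ/mol.
B (eclipsed): Cl(0°)/NH2(0°) eclipsed 9.2; I(120°)/H(120°) eclipsed 8.0; H(240°)/CN(240°) eclipsed 5.4 → 22.6 kJ/mol.
B has the highest total (22.6 kJ/mol).

B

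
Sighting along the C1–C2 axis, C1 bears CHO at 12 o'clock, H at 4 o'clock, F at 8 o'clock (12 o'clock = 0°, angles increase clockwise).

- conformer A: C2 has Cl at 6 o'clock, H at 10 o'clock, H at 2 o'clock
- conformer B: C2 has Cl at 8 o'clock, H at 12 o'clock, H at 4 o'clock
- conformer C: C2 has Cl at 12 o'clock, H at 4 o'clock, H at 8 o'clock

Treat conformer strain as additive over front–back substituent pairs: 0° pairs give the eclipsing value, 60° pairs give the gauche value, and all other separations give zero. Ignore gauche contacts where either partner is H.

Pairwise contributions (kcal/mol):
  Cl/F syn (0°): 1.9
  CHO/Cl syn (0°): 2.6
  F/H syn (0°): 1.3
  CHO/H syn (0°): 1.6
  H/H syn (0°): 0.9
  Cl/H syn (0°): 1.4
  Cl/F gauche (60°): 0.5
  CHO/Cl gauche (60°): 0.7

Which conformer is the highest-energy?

C

A (staggered): F–Cl gauche; 0.5 = 0.5 kcal/mol.
B (eclipsed): CHO–H eclipsed, H–H eclipsed, F–Cl eclipsed; 1.6 + 0.9 + 1.9 = 4.4 kcal/mol.
C (eclipsed): CHO–Cl eclipsed, H–H eclipsed, F–H eclipsed; 2.6 + 0.9 + 1.3 = 4.8 kcal/mol.
C has the highest total (4.8 kcal/mol).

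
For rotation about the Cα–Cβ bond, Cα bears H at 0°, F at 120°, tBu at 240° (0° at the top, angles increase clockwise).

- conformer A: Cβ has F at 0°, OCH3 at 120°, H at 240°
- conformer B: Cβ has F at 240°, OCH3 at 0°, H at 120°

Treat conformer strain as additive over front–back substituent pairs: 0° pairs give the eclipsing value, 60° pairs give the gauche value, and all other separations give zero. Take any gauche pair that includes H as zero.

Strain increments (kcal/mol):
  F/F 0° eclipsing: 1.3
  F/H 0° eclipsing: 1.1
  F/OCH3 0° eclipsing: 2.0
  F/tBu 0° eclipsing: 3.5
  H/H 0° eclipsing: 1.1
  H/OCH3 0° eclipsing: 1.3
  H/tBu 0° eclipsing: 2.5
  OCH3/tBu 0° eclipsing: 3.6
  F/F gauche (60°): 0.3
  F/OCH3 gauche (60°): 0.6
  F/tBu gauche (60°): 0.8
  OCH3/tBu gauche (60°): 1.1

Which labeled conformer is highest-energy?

A (eclipsed): H(0°)/F(0°) eclipsed 1.1; F(120°)/OCH3(120°) eclipsed 2.0; tBu(240°)/H(240°) eclipsed 2.5 → 5.6 kcal/mol.
B (eclipsed): H(0°)/OCH3(0°) eclipsed 1.3; F(120°)/H(120°) eclipsed 1.1; tBu(240°)/F(240°) eclipsed 3.5 → 5.9 kcal/mol.
B has the highest total (5.9 kcal/mol).

B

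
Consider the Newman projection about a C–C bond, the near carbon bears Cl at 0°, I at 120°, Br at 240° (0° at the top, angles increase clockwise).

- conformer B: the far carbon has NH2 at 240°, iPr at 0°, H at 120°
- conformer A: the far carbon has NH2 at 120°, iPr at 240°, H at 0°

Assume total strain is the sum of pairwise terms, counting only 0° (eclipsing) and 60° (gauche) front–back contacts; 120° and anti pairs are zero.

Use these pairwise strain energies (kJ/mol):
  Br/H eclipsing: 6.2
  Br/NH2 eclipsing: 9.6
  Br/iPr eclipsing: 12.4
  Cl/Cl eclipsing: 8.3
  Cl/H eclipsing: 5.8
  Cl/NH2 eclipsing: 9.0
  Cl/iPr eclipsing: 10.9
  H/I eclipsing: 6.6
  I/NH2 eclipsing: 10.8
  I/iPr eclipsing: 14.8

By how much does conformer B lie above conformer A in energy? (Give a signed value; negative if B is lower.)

-1.9 kJ/mol

B (eclipsed): Cl–iPr eclipsed, I–H eclipsed, Br–NH2 eclipsed; 10.9 + 6.6 + 9.6 = 27.1 kJ/mol.
A (eclipsed): Cl–H eclipsed, I–NH2 eclipsed, Br–iPr eclipsed; 5.8 + 10.8 + 12.4 = 29.0 kJ/mol.
E(B) − E(A) = 27.1 − 29.0 = -1.9 kJ/mol.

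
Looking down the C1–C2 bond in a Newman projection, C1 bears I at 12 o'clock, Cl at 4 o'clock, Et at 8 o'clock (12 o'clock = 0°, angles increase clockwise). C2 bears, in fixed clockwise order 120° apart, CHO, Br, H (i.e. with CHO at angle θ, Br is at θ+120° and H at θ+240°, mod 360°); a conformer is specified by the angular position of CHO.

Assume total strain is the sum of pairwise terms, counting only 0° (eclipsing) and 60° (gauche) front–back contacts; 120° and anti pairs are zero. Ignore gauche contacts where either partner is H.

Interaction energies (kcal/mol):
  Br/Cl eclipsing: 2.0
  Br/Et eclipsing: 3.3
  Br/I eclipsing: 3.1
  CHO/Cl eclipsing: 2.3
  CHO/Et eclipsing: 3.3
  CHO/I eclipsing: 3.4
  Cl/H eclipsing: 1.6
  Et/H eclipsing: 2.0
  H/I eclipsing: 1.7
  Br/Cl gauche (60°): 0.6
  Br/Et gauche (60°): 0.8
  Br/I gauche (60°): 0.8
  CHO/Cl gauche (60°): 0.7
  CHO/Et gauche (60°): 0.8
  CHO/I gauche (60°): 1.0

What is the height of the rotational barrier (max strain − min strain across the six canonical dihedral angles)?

CHO at 0° (eclipsed): I(0°)/CHO(0°) eclipsed 3.4; Cl(120°)/Br(120°) eclipsed 2.0; Et(240°)/H(240°) eclipsed 2.0 → 7.4 kcal/mol.
CHO at 60° (staggered): I(0°)/CHO(60°) gauche 1.0; Cl(120°)/CHO(60°) gauche 0.7; Cl(120°)/Br(180°) gauche 0.6; Et(240°)/Br(180°) gauche 0.8 → 3.1 kcal/mol.
CHO at 120° (eclipsed): I(0°)/H(0°) eclipsed 1.7; Cl(120°)/CHO(120°) eclipsed 2.3; Et(240°)/Br(240°) eclipsed 3.3 → 7.3 kcal/mol.
CHO at 180° (staggered): I(0°)/Br(300°) gauche 0.8; Cl(120°)/CHO(180°) gauche 0.7; Et(240°)/CHO(180°) gauche 0.8; Et(240°)/Br(300°) gauche 0.8 → 3.1 kcal/mol.
CHO at 240° (eclipsed): I(0°)/Br(0°) eclipsed 3.1; Cl(120°)/H(120°) eclipsed 1.6; Et(240°)/CHO(240°) eclipsed 3.3 → 8.0 kcal/mol.
CHO at 300° (staggered): I(0°)/CHO(300°) gauche 1.0; I(0°)/Br(60°) gauche 0.8; Cl(120°)/Br(60°) gauche 0.6; Et(240°)/CHO(300°) gauche 0.8 → 3.2 kcal/mol.
Max at 240° (8.0 kcal/mol), min at 60° (3.1 kcal/mol); barrier = 4.9 kcal/mol.

4.9 kcal/mol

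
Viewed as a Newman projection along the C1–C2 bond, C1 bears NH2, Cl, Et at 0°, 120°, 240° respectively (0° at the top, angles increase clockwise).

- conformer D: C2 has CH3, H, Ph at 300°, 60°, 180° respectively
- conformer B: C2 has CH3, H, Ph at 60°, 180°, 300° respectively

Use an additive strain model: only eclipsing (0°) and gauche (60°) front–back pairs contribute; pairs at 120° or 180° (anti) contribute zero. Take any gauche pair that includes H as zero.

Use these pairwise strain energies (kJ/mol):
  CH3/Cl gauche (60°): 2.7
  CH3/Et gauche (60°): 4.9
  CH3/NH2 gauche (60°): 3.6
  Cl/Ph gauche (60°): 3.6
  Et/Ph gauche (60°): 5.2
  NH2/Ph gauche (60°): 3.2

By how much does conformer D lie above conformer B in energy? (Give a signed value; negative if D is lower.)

+2.6 kJ/mol

D (staggered): NH2(0°)/CH3(300°) gauche 3.6; Cl(120°)/Ph(180°) gauche 3.6; Et(240°)/CH3(300°) gauche 4.9; Et(240°)/Ph(180°) gauche 5.2 → 17.3 kJ/mol.
B (staggered): NH2(0°)/CH3(60°) gauche 3.6; NH2(0°)/Ph(300°) gauche 3.2; Cl(120°)/CH3(60°) gauche 2.7; Et(240°)/Ph(300°) gauche 5.2 → 14.7 kJ/mol.
E(D) − E(B) = 17.3 − 14.7 = +2.6 kJ/mol.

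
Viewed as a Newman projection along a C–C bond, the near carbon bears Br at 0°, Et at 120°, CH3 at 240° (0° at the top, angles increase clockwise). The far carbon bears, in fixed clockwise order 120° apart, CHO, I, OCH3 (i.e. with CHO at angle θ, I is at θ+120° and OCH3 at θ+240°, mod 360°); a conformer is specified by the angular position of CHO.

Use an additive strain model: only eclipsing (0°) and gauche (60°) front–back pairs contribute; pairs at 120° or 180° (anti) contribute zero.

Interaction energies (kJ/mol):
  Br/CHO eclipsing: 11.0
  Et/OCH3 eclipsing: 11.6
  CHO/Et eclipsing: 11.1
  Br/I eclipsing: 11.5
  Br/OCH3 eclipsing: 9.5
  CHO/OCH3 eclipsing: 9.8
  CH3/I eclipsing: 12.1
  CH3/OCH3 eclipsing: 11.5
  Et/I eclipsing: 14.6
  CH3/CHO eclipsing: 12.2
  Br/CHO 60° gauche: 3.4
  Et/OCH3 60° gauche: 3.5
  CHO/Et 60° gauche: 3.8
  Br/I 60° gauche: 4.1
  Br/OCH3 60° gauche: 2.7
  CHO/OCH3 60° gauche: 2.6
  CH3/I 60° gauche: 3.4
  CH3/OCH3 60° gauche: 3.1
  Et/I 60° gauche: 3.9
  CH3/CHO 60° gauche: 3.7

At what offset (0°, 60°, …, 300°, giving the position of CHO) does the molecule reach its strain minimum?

CHO at 0° (eclipsed): Br–CHO eclipsed, Et–I eclipsed, CH3–OCH3 eclipsed; 11.0 + 14.6 + 11.5 = 37.1 kJ/mol.
CHO at 60° (staggered): Br–CHO gauche, Br–OCH3 gauche, Et–CHO gauche, Et–I gauche, CH3–I gauche, CH3–OCH3 gauche; 3.4 + 2.7 + 3.8 + 3.9 + 3.4 + 3.1 = 20.3 kJ/mol.
CHO at 120° (eclipsed): Br–OCH3 eclipsed, Et–CHO eclipsed, CH3–I eclipsed; 9.5 + 11.1 + 12.1 = 32.7 kJ/mol.
CHO at 180° (staggered): Br–I gauche, Br–OCH3 gauche, Et–CHO gauche, Et–OCH3 gauche, CH3–CHO gauche, CH3–I gauche; 4.1 + 2.7 + 3.8 + 3.5 + 3.7 + 3.4 = 21.2 kJ/mol.
CHO at 240° (eclipsed): Br–I eclipsed, Et–OCH3 eclipsed, CH3–CHO eclipsed; 11.5 + 11.6 + 12.2 = 35.3 kJ/mol.
CHO at 300° (staggered): Br–CHO gauche, Br–I gauche, Et–I gauche, Et–OCH3 gauche, CH3–CHO gauche, CH3–OCH3 gauche; 3.4 + 4.1 + 3.9 + 3.5 + 3.7 + 3.1 = 21.7 kJ/mol.
The minimum (20.3 kJ/mol) occurs with CHO at 60°.

60°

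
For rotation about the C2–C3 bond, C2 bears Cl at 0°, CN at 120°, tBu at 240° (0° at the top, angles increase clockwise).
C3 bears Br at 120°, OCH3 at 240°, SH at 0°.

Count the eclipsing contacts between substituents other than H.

Non-H eclipsing pairs: Cl(0°)/SH(0°); CN(120°)/Br(120°); tBu(240°)/OCH3(240°) — 3 interactions.

3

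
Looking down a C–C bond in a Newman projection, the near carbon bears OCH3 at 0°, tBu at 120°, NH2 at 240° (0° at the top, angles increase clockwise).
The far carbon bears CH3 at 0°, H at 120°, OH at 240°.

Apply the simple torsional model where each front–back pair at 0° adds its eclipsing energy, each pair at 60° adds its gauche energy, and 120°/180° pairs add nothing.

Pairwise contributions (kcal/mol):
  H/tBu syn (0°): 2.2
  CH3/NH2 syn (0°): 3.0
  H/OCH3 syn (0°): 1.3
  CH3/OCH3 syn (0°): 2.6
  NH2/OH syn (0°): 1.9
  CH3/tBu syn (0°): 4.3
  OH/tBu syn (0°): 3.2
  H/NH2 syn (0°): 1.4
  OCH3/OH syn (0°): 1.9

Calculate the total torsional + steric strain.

This conformer (eclipsed): OCH3–CH3 eclipsed, tBu–H eclipsed, NH2–OH eclipsed; 2.6 + 2.2 + 1.9 = 6.7 kcal/mol.

6.7 kcal/mol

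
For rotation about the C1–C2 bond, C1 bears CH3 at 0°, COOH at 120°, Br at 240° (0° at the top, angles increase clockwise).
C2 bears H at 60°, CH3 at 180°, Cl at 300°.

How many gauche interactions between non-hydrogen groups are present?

4

Non-H gauche pairs: CH3(0°)/Cl(300°); COOH(120°)/CH3(180°); Br(240°)/CH3(180°); Br(240°)/Cl(300°) — 4 interactions.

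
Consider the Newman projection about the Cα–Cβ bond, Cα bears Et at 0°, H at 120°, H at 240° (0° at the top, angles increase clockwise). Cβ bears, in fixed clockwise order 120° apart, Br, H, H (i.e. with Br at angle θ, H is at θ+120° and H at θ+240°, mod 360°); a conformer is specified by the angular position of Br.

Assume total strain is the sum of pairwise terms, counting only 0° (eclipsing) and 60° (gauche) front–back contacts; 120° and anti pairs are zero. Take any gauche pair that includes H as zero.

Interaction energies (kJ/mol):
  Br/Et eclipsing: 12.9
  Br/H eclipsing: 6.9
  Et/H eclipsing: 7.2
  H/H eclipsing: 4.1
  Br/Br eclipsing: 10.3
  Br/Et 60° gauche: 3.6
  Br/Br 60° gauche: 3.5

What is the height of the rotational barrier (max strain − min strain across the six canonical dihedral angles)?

21.1 kJ/mol

Br at 0° (eclipsed): Et(0°)/Br(0°) eclipsed 12.9; H(120°)/H(120°) eclipsed 4.1; H(240°)/H(240°) eclipsed 4.1 → 21.1 kJ/mol.
Br at 60° (staggered): Et(0°)/Br(60°) gauche 3.6 → 3.6 kJ/mol.
Br at 120° (eclipsed): Et(0°)/H(0°) eclipsed 7.2; H(120°)/Br(120°) eclipsed 6.9; H(240°)/H(240°) eclipsed 4.1 → 18.2 kJ/mol.
Br at 180° (staggered): no non-H gauche contacts → 0.0 kJ/mol.
Br at 240° (eclipsed): Et(0°)/H(0°) eclipsed 7.2; H(120°)/H(120°) eclipsed 4.1; H(240°)/Br(240°) eclipsed 6.9 → 18.2 kJ/mol.
Br at 300° (staggered): Et(0°)/Br(300°) gauche 3.6 → 3.6 kJ/mol.
Max at 0° (21.1 kJ/mol), min at 180° (0.0 kJ/mol); barrier = 21.1 kJ/mol.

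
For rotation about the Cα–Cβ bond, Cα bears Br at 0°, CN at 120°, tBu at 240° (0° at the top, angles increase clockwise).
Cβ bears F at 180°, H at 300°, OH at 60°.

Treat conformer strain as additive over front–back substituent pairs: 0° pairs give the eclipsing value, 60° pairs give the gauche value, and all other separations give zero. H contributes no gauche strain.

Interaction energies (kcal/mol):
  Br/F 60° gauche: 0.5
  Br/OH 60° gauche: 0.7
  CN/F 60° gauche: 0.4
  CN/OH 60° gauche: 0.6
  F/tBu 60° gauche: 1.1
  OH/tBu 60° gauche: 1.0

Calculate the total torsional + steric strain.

This conformer (staggered): Br–OH gauche, CN–F gauche, CN–OH gauche, tBu–F gauche; 0.7 + 0.4 + 0.6 + 1.1 = 2.8 kcal/mol.

2.8 kcal/mol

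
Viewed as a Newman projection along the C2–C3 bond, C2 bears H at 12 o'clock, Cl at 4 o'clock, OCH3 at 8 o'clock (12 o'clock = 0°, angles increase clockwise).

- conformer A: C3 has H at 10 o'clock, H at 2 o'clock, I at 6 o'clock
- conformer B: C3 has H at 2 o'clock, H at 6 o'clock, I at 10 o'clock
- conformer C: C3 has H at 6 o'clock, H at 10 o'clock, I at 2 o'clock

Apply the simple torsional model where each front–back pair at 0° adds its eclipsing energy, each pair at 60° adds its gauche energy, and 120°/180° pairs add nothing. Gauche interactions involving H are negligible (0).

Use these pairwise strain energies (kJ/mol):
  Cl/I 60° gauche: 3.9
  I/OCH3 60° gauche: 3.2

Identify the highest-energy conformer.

A (staggered): Cl–I gauche, OCH3–I gauche; 3.9 + 3.2 = 7.1 kJ/mol.
B (staggered): OCH3–I gauche; 3.2 = 3.2 kJ/mol.
C (staggered): Cl–I gauche; 3.9 = 3.9 kJ/mol.
A has the highest total (7.1 kJ/mol).

A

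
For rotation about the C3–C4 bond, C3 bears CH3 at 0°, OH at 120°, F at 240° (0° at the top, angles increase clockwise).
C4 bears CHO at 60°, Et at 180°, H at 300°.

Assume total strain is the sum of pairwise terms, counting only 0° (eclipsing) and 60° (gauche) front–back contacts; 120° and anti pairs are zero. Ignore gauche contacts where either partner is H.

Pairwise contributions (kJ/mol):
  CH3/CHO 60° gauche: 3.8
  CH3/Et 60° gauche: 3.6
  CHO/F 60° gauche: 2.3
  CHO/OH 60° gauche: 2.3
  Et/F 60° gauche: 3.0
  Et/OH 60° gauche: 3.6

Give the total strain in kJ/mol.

12.7 kJ/mol

This conformer (staggered): CH3(0°)/CHO(60°) gauche 3.8; OH(120°)/CHO(60°) gauche 2.3; OH(120°)/Et(180°) gauche 3.6; F(240°)/Et(180°) gauche 3.0 → 12.7 kJ/mol.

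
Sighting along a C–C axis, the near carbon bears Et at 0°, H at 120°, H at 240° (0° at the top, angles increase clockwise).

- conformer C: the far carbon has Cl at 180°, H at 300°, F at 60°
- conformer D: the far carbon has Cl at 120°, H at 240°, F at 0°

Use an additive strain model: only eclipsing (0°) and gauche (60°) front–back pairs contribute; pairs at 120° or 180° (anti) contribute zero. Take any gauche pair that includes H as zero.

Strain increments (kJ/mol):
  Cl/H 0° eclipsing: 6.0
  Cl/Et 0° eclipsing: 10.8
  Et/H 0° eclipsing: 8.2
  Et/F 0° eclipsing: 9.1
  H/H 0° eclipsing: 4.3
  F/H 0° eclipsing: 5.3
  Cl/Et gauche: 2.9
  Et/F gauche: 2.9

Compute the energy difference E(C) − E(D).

C (staggered): Et–F gauche; 2.9 = 2.9 kJ/mol.
D (eclipsed): Et–F eclipsed, H–Cl eclipsed, H–H eclipsed; 9.1 + 6.0 + 4.3 = 19.4 kJ/mol.
E(C) − E(D) = 2.9 − 19.4 = -16.5 kJ/mol.

-16.5 kJ/mol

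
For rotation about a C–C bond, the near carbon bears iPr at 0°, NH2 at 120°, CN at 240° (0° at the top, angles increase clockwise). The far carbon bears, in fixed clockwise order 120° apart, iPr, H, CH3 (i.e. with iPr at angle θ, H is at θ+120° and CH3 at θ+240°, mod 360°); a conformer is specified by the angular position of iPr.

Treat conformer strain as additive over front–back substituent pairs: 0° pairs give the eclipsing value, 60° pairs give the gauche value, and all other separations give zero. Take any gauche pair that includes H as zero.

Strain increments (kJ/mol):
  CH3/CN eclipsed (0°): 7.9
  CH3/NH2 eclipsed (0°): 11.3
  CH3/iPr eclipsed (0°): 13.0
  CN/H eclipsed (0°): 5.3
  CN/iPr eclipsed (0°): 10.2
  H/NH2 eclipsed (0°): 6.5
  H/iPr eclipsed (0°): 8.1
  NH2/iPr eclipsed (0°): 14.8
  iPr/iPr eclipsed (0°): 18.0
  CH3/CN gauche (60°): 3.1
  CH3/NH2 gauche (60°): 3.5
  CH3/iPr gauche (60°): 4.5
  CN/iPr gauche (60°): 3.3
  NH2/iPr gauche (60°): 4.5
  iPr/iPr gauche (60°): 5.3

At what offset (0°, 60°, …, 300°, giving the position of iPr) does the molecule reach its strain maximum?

120°

iPr at 0° (eclipsed): iPr(0°)/iPr(0°) eclipsed 18.0; NH2(120°)/H(120°) eclipsed 6.5; CN(240°)/CH3(240°) eclipsed 7.9 → 32.4 kJ/mol.
iPr at 60° (staggered): iPr(0°)/iPr(60°) gauche 5.3; iPr(0°)/CH3(300°) gauche 4.5; NH2(120°)/iPr(60°) gauche 4.5; CN(240°)/CH3(300°) gauche 3.1 → 17.4 kJ/mol.
iPr at 120° (eclipsed): iPr(0°)/CH3(0°) eclipsed 13.0; NH2(120°)/iPr(120°) eclipsed 14.8; CN(240°)/H(240°) eclipsed 5.3 → 33.1 kJ/mol.
iPr at 180° (staggered): iPr(0°)/CH3(60°) gauche 4.5; NH2(120°)/iPr(180°) gauche 4.5; NH2(120°)/CH3(60°) gauche 3.5; CN(240°)/iPr(180°) gauche 3.3 → 15.8 kJ/mol.
iPr at 240° (eclipsed): iPr(0°)/H(0°) eclipsed 8.1; NH2(120°)/CH3(120°) eclipsed 11.3; CN(240°)/iPr(240°) eclipsed 10.2 → 29.6 kJ/mol.
iPr at 300° (staggered): iPr(0°)/iPr(300°) gauche 5.3; NH2(120°)/CH3(180°) gauche 3.5; CN(240°)/iPr(300°) gauche 3.3; CN(240°)/CH3(180°) gauche 3.1 → 15.2 kJ/mol.
The maximum (33.1 kJ/mol) occurs with iPr at 120°.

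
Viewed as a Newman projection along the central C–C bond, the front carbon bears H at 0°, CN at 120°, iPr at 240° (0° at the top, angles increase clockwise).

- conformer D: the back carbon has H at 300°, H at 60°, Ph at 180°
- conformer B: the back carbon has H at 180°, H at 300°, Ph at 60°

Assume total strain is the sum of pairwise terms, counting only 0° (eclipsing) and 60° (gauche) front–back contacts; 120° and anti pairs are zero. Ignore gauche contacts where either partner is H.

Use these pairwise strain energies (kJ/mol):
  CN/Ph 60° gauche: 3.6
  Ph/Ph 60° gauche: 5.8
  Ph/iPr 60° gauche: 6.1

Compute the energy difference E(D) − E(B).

+6.1 kJ/mol

D (staggered): CN(120°)/Ph(180°) gauche 3.6; iPr(240°)/Ph(180°) gauche 6.1 → 9.7 kJ/mol.
B (staggered): CN(120°)/Ph(60°) gauche 3.6 → 3.6 kJ/mol.
E(D) − E(B) = 9.7 − 3.6 = +6.1 kJ/mol.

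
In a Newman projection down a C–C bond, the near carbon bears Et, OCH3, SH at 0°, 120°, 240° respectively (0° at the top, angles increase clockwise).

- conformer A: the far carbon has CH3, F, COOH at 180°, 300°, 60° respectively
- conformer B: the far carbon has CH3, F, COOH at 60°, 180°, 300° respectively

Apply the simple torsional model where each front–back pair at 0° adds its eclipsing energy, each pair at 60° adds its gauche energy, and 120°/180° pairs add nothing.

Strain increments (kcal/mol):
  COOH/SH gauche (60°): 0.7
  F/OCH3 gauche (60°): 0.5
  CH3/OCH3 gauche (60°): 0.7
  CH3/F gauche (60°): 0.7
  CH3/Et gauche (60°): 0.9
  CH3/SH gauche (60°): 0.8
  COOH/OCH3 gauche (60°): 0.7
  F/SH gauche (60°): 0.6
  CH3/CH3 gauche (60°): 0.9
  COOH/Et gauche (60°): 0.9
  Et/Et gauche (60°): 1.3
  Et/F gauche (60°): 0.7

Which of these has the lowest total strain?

A (staggered): Et–F gauche, Et–COOH gauche, OCH3–CH3 gauche, OCH3–COOH gauche, SH–CH3 gauche, SH–F gauche; 0.7 + 0.9 + 0.7 + 0.7 + 0.8 + 0.6 = 4.4 kcal/mol.
B (staggered): Et–CH3 gauche, Et–COOH gauche, OCH3–CH3 gauche, OCH3–F gauche, SH–F gauche, SH–COOH gauche; 0.9 + 0.9 + 0.7 + 0.5 + 0.6 + 0.7 = 4.3 kcal/mol.
B has the lowest total (4.3 kcal/mol).

B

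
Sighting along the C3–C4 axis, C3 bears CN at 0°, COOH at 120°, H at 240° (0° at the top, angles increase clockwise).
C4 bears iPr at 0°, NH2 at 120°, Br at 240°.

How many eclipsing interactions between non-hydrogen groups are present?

Non-H eclipsing pairs: CN(0°)/iPr(0°); COOH(120°)/NH2(120°) — 2 interactions.

2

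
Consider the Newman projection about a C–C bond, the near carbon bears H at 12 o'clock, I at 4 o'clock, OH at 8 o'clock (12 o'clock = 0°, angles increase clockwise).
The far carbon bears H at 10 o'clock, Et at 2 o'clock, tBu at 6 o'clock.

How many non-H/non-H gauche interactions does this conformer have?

3

Non-H gauche pairs: I(120°)/Et(60°); I(120°)/tBu(180°); OH(240°)/tBu(180°) — 3 interactions.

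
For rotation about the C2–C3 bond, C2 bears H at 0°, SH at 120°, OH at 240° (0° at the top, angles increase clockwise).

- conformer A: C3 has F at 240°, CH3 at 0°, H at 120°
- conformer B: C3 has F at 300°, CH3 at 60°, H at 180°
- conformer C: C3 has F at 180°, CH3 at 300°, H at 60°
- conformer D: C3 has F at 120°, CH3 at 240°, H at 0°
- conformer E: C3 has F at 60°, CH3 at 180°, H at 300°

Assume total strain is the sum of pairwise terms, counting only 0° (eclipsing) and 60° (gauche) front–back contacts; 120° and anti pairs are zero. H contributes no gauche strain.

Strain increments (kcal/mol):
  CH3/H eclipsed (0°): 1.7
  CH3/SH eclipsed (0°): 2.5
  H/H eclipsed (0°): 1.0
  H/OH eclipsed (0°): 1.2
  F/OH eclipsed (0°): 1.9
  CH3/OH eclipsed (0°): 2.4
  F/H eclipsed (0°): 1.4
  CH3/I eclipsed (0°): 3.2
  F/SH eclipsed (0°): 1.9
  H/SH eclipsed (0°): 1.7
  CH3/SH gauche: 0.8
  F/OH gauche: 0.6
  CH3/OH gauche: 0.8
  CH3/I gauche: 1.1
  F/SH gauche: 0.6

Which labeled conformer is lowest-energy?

B

A (eclipsed): H–CH3 eclipsed, SH–H eclipsed, OH–F eclipsed; 1.7 + 1.7 + 1.9 = 5.3 kcal/mol.
B (staggered): SH–CH3 gauche, OH–F gauche; 0.8 + 0.6 = 1.4 kcal/mol.
C (staggered): SH–F gauche, OH–F gauche, OH–CH3 gauche; 0.6 + 0.6 + 0.8 = 2.0 kcal/mol.
D (eclipsed): H–H eclipsed, SH–F eclipsed, OH–CH3 eclipsed; 1.0 + 1.9 + 2.4 = 5.3 kcal/mol.
E (staggered): SH–F gauche, SH–CH3 gauche, OH–CH3 gauche; 0.6 + 0.8 + 0.8 = 2.2 kcal/mol.
B has the lowest total (1.4 kcal/mol).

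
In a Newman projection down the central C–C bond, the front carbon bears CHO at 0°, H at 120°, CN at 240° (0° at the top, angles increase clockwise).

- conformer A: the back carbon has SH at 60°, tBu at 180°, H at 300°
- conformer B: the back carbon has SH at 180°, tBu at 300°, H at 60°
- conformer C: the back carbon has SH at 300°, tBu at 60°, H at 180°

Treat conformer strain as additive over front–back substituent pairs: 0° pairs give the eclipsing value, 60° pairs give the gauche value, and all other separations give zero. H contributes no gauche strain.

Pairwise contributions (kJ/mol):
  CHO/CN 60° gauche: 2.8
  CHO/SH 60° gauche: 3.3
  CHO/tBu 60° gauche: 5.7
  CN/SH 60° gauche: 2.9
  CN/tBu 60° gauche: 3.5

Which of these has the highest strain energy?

B

A (staggered): CHO(0°)/SH(60°) gauche 3.3; CN(240°)/tBu(180°) gauche 3.5 → 6.8 kJ/mol.
B (staggered): CHO(0°)/tBu(300°) gauche 5.7; CN(240°)/SH(180°) gauche 2.9; CN(240°)/tBu(300°) gauche 3.5 → 12.1 kJ/mol.
C (staggered): CHO(0°)/SH(300°) gauche 3.3; CHO(0°)/tBu(60°) gauche 5.7; CN(240°)/SH(300°) gauche 2.9 → 11.9 kJ/mol.
B has the highest total (12.1 kJ/mol).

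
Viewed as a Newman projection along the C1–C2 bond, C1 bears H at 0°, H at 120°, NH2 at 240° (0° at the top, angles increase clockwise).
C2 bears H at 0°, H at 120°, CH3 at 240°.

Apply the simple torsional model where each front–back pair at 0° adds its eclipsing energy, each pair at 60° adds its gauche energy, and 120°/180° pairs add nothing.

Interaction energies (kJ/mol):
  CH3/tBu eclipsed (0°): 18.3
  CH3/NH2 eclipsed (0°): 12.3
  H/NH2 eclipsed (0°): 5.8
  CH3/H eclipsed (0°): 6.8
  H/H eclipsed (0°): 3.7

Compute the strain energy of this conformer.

19.7 kJ/mol

This conformer (eclipsed): H–H eclipsed, H–H eclipsed, NH2–CH3 eclipsed; 3.7 + 3.7 + 12.3 = 19.7 kJ/mol.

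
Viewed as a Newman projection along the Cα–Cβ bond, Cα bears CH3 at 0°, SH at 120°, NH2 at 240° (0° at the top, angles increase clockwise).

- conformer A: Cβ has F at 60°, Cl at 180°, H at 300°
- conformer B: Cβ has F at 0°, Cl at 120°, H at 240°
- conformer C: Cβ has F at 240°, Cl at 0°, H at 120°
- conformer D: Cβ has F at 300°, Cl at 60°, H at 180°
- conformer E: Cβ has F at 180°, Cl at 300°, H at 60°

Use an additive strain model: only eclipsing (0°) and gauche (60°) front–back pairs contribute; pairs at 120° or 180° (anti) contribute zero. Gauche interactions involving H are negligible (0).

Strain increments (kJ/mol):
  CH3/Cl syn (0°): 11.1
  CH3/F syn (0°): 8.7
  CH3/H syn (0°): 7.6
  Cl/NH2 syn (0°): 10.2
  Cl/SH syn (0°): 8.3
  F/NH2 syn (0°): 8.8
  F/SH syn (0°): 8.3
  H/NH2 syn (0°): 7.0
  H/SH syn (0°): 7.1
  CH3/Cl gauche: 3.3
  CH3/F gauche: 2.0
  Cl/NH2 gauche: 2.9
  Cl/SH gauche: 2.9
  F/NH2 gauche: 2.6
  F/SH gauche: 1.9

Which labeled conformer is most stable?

A (staggered): CH3(0°)/F(60°) gauche 2.0; SH(120°)/F(60°) gauche 1.9; SH(120°)/Cl(180°) gauche 2.9; NH2(240°)/Cl(180°) gauche 2.9 → 9.7 kJ/mol.
B (eclipsed): CH3(0°)/F(0°) eclipsed 8.7; SH(120°)/Cl(120°) eclipsed 8.3; NH2(240°)/H(240°) eclipsed 7.0 → 24.0 kJ/mol.
C (eclipsed): CH3(0°)/Cl(0°) eclipsed 11.1; SH(120°)/H(120°) eclipsed 7.1; NH2(240°)/F(240°) eclipsed 8.8 → 27.0 kJ/mol.
D (staggered): CH3(0°)/F(300°) gauche 2.0; CH3(0°)/Cl(60°) gauche 3.3; SH(120°)/Cl(60°) gauche 2.9; NH2(240°)/F(300°) gauche 2.6 → 10.8 kJ/mol.
E (staggered): CH3(0°)/Cl(300°) gauche 3.3; SH(120°)/F(180°) gauche 1.9; NH2(240°)/F(180°) gauche 2.6; NH2(240°)/Cl(300°) gauche 2.9 → 10.7 kJ/mol.
A has the lowest total (9.7 kJ/mol).

A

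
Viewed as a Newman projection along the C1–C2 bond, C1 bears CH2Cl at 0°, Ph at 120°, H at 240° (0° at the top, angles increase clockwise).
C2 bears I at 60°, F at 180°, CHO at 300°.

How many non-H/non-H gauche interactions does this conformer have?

4

Non-H gauche pairs: CH2Cl(0°)/I(60°); CH2Cl(0°)/CHO(300°); Ph(120°)/I(60°); Ph(120°)/F(180°) — 4 interactions.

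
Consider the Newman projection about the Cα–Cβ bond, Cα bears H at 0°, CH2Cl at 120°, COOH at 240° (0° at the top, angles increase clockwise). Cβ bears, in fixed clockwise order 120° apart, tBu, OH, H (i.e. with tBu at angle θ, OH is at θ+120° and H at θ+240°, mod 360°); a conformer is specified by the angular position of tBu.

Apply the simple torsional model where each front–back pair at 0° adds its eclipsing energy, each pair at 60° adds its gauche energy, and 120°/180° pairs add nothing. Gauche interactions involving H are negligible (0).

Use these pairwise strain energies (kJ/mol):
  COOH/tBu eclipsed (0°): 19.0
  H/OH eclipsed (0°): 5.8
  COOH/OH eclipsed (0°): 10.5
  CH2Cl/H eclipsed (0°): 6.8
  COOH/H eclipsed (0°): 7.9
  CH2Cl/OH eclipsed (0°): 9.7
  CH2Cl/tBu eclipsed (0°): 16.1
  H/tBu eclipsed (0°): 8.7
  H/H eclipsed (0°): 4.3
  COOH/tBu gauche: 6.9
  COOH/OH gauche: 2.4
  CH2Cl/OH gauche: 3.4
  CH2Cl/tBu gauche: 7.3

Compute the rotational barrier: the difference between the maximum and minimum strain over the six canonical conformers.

21.3 kJ/mol

tBu at 0° (eclipsed): H(0°)/tBu(0°) eclipsed 8.7; CH2Cl(120°)/OH(120°) eclipsed 9.7; COOH(240°)/H(240°) eclipsed 7.9 → 26.3 kJ/mol.
tBu at 60° (staggered): CH2Cl(120°)/tBu(60°) gauche 7.3; CH2Cl(120°)/OH(180°) gauche 3.4; COOH(240°)/OH(180°) gauche 2.4 → 13.1 kJ/mol.
tBu at 120° (eclipsed): H(0°)/H(0°) eclipsed 4.3; CH2Cl(120°)/tBu(120°) eclipsed 16.1; COOH(240°)/OH(240°) eclipsed 10.5 → 30.9 kJ/mol.
tBu at 180° (staggered): CH2Cl(120°)/tBu(180°) gauche 7.3; COOH(240°)/tBu(180°) gauche 6.9; COOH(240°)/OH(300°) gauche 2.4 → 16.6 kJ/mol.
tBu at 240° (eclipsed): H(0°)/OH(0°) eclipsed 5.8; CH2Cl(120°)/H(120°) eclipsed 6.8; COOH(240°)/tBu(240°) eclipsed 19.0 → 31.6 kJ/mol.
tBu at 300° (staggered): CH2Cl(120°)/OH(60°) gauche 3.4; COOH(240°)/tBu(300°) gauche 6.9 → 10.3 kJ/mol.
Max at 240° (31.6 kJ/mol), min at 300° (10.3 kJ/mol); barrier = 21.3 kJ/mol.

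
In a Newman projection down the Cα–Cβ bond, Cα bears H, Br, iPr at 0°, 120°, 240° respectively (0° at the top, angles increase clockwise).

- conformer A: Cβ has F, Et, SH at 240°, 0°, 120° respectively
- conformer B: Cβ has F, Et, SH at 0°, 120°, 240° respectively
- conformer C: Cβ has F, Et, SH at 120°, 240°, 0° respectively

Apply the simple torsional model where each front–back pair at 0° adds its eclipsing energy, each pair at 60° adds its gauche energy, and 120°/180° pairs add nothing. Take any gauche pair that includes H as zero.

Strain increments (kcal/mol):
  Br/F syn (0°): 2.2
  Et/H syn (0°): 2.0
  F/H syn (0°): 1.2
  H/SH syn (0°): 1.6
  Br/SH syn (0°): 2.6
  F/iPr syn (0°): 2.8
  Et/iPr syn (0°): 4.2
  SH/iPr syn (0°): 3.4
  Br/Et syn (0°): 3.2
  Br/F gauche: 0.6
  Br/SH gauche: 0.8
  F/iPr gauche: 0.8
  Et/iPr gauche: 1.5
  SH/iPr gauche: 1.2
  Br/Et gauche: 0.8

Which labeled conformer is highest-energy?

C

A is eclipsed. H at 0° is eclipsed with Et at 0° (2.0); Br at 120° is eclipsed with SH at 120° (2.6); iPr at 240° is eclipsed with F at 240° (2.8). Total 7.4 kcal/mol.
B is eclipsed. H at 0° is eclipsed with F at 0° (1.2); Br at 120° is eclipsed with Et at 120° (3.2); iPr at 240° is eclipsed with SH at 240° (3.4). Total 7.8 kcal/mol.
C is eclipsed. H at 0° is eclipsed with SH at 0° (1.6); Br at 120° is eclipsed with F at 120° (2.2); iPr at 240° is eclipsed with Et at 240° (4.2). Total 8.0 kcal/mol.
C has the highest total (8.0 kcal/mol).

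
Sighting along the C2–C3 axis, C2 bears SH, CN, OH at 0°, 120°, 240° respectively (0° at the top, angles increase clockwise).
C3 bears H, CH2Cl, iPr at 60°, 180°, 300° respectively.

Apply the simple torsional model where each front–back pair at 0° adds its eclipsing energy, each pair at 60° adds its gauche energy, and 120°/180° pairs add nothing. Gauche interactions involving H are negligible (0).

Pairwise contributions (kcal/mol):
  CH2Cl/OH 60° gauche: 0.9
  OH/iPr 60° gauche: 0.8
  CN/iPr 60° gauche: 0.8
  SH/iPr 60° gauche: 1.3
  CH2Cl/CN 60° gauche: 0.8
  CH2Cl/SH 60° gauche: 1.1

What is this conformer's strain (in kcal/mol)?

This conformer (staggered): SH(0°)/iPr(300°) gauche 1.3; CN(120°)/CH2Cl(180°) gauche 0.8; OH(240°)/CH2Cl(180°) gauche 0.9; OH(240°)/iPr(300°) gauche 0.8 → 3.8 kcal/mol.

3.8 kcal/mol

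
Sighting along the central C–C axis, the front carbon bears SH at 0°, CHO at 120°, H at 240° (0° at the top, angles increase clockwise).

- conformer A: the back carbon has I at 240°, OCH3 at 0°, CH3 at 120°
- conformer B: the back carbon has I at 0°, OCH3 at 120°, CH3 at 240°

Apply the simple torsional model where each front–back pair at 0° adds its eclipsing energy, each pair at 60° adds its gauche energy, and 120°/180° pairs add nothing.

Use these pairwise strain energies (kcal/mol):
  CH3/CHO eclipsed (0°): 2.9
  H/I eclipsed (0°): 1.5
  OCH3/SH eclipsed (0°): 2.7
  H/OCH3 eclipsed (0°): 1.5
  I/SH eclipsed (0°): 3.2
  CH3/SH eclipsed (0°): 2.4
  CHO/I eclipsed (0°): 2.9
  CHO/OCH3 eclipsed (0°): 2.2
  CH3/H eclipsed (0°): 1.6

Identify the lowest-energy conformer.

B

A (eclipsed): SH–OCH3 eclipsed, CHO–CH3 eclipsed, H–I eclipsed; 2.7 + 2.9 + 1.5 = 7.1 kcal/mol.
B (eclipsed): SH–I eclipsed, CHO–OCH3 eclipsed, H–CH3 eclipsed; 3.2 + 2.2 + 1.6 = 7.0 kcal/mol.
B has the lowest total (7.0 kcal/mol).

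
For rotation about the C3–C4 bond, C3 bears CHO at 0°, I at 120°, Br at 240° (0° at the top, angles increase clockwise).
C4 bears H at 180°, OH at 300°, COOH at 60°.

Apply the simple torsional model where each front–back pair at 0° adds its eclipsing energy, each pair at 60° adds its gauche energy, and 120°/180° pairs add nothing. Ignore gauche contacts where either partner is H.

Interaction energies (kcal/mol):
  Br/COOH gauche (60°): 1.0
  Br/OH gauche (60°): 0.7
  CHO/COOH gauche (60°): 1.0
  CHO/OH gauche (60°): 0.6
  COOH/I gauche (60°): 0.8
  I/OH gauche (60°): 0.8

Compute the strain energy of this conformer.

3.1 kcal/mol

This conformer is staggered. CHO at 0° is gauche with OH at 300° (0.6); CHO at 0° is gauche with COOH at 60° (1.0); I at 120° is gauche with COOH at 60° (0.8); Br at 240° is gauche with OH at 300° (0.7). Total 3.1 kcal/mol.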